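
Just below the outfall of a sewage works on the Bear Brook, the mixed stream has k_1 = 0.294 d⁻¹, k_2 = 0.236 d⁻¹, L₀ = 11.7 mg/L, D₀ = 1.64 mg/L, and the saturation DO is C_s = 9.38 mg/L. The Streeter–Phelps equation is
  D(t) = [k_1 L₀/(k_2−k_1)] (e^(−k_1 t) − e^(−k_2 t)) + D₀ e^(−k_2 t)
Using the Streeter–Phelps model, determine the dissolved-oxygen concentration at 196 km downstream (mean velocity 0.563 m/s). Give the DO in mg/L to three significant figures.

DO ≈ 3.97 mg/L

Travel time t = x/v = 196 km / (0.563 m/s) = 196000 m / 0.563 m/s = 348100 s = 4.029 d.
k_1 L₀/(k_2−k_1) = 0.294×11.7/(0.236−0.294) = 3.440/-0.05800 = -59.31 mg/L.
e^(−k_1 t) = e^(−0.294×4.029) = 0.3059; e^(−k_2 t) = e^(−0.236×4.029) = 0.3864.
D = -59.31 × (0.3059 − 0.3864) + 1.64 × 0.3864 = 4.776 + 0.6337 = 5.409 mg/L.
DO = C_s − D = 9.38 − 5.409 = 3.971 mg/L.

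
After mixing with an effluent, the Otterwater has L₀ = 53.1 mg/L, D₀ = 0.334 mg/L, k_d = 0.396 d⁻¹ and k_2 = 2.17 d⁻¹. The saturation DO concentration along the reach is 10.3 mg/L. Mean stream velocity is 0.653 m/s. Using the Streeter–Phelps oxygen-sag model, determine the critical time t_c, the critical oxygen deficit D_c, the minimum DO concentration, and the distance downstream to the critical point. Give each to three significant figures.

With k_2/k_d = 5.480 and 1 − D₀(k_2−k_d)/(k_d L₀) = 0.9718,
t_c = ln(5.480 × 0.9718) / (2.17 − 0.396) = ln(5.325) / 1.774 = 1.672/1.774 = 0.9428 d.
L(t_c) = L₀ e^(−k_d t_c) = 53.1 × 0.6884 = 36.56 mg/L, and at the critical point k_2 D_c = k_d L, so D_c = (0.396/2.17) × 36.56 = 6.671 mg/L.
Minimum DO = C_s − D_c = 10.3 − 6.671 = 3.629 mg/L.
x_c = v t_c = 0.653 m/s × 0.9428 d × 86400 s/d = 53190 m ≈ 53.2 km.

t_c ≈ 0.943 d; D_c ≈ 6.67 mg/L; min DO ≈ 3.63 mg/L; x_c ≈ 53.2 km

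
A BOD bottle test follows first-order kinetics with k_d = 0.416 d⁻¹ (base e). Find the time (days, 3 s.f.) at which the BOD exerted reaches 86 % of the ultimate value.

y/L₀ = 1 − e^(−k_d t) = 0.86 ⇒ e^(−k_d t) = 0.140
t = −ln(0.140) / 0.416 = 1.966 / 0.416 = 4.726 d.

t ≈ 4.73 d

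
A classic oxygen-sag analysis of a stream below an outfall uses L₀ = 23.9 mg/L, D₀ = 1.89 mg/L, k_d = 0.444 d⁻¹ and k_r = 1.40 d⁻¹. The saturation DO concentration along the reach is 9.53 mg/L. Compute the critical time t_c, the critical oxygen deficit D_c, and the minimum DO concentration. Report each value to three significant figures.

t_c ≈ 1.01 d; D_c ≈ 4.85 mg/L; min DO ≈ 4.68 mg/L

With k_r/k_d = 3.153 and 1 − D₀(k_r−k_d)/(k_d L₀) = 0.8297,
t_c = ln(3.153 × 0.8297) / (1.40 − 0.444) = ln(2.616) / 0.9560 = 0.9617/0.9560 = 1.006 d.
L(t_c) = L₀ e^(−k_d t_c) = 23.9 × 0.6398 = 15.29 mg/L, and at the critical point k_r D_c = k_d L, so D_c = (0.444/1.40) × 15.29 = 4.849 mg/L.
Minimum DO = C_s − D_c = 9.53 − 4.849 = 4.681 mg/L.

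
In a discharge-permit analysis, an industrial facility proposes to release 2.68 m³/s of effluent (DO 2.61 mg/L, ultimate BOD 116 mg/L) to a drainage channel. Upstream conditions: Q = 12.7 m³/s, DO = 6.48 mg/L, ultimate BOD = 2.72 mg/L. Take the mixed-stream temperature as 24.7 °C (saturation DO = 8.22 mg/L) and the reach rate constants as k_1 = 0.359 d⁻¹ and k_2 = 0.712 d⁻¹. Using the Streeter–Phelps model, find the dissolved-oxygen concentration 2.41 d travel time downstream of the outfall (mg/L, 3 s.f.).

DO ≈ 2.28 mg/L

Mixed DO = (12.7×6.48 + 2.68×2.61)/(12.7+2.68) = 89.29/15.38 = 5.806 mg/L.
Mixed L₀ = (12.7×2.72 + 2.68×116)/(15.38) = 345.4/15.38 = 22.46 mg/L.
Initial deficit D₀ = C_s − DO₀ = 8.22 − 5.806 = 2.414 mg/L.
D(2.41) = [0.359×22.46/(0.712−0.359)](e^(−0.359×2.41) − e^(−0.712×2.41)) + 2.414 e^(−0.712×2.41)
= 22.84 × (0.4210 − 0.1798) + 2.414 × 0.1798 = 5.943 mg/L.
DO = 8.22 − 5.943 = 2.277 mg/L.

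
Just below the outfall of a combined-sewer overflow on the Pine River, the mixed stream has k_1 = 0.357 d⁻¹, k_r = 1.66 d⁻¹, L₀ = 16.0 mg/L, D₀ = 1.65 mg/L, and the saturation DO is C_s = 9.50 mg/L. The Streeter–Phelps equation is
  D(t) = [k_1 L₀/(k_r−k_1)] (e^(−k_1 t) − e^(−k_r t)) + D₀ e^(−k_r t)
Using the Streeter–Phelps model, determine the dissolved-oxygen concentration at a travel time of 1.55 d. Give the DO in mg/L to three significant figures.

k_1 L₀/(k_r−k_1) = 0.357×16.0/(1.66−0.357) = 5.712/1.303 = 4.384 mg/L.
e^(−k_1 t) = e^(−0.357×1.550) = 0.5750; e^(−k_r t) = e^(−1.66×1.550) = 0.07631.
D = 4.384 × (0.5750 − 0.07631) + 1.65 × 0.07631 = 2.186 + 0.1259 = 2.312 mg/L.
DO = C_s − D = 9.50 − 2.312 = 7.188 mg/L.

DO ≈ 7.19 mg/L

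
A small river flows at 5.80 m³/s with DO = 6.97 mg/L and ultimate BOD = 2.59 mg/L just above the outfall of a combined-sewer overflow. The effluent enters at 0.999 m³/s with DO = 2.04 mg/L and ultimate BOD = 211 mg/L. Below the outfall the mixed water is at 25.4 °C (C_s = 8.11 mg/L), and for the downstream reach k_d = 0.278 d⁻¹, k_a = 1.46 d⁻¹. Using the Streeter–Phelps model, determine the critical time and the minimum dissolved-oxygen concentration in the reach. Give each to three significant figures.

t_c ≈ 1.17 d; minimum DO ≈ 3.55 mg/L

Mixed DO = (5.80×6.97 + 0.999×2.04)/(5.80+0.999) = 42.46/6.799 = 6.246 mg/L.
Mixed L₀ = (5.80×2.59 + 0.999×211)/(6.799) = 225.8/6.799 = 33.21 mg/L.
Initial deficit D₀ = C_s − DO₀ = 8.11 − 6.246 = 1.864 mg/L.
t_c = (1/1.182) ln[(1.46/0.278)(1 − 1.864×1.182/(0.278×33.21))] = 0.8460 × ln(3.998) = 1.172 d.
D_c = (0.278/1.46) × 33.21 × e^(−0.278×1.172) = 0.1904 × 33.21 × 0.7218 = 4.565 mg/L.
Minimum DO = 8.11 − 4.565 = 3.545 mg/L.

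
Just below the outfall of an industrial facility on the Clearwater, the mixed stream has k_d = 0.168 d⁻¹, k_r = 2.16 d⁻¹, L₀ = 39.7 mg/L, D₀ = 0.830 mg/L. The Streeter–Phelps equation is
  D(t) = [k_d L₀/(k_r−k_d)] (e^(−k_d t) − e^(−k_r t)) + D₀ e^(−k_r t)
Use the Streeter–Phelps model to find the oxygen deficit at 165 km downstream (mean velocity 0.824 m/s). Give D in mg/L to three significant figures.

D ≈ 2.25 mg/L

Travel time t = x/v = 165 km / (0.824 m/s) = 165000 m / 0.824 m/s = 200200 s = 2.318 d.
k_d L₀/(k_r−k_d) = 0.168×39.7/(2.16−0.168) = 6.670/1.992 = 3.348 mg/L.
e^(−k_d t) = e^(−0.168×2.318) = 0.6775; e^(−k_r t) = e^(−2.16×2.318) = 0.006697.
D = 3.348 × (0.6775 − 0.006697) + 0.830 × 0.006697 = 2.246 + 0.005559 = 2.252 mg/L.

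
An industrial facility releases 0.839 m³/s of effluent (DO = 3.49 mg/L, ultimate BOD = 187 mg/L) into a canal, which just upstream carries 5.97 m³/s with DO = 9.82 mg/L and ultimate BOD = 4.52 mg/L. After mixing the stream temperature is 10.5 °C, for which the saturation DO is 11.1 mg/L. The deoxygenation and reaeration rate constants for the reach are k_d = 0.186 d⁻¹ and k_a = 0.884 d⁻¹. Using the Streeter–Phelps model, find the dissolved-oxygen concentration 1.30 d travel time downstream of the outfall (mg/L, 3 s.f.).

DO ≈ 7.08 mg/L

Mixed DO = (5.97×9.82 + 0.839×3.49)/(5.97+0.839) = 61.55/6.809 = 9.040 mg/L.
Mixed L₀ = (5.97×4.52 + 0.839×187)/(6.809) = 183.9/6.809 = 27.01 mg/L.
Initial deficit D₀ = C_s − DO₀ = 11.1 − 9.040 = 2.060 mg/L.
D(1.30) = [0.186×27.01/(0.884−0.186)](e^(−0.186×1.30) − e^(−0.884×1.30)) + 2.060 e^(−0.884×1.30)
= 7.196 × (0.7852 − 0.3169) + 2.060 × 0.3169 = 4.023 mg/L.
DO = 11.1 − 4.023 = 7.077 mg/L.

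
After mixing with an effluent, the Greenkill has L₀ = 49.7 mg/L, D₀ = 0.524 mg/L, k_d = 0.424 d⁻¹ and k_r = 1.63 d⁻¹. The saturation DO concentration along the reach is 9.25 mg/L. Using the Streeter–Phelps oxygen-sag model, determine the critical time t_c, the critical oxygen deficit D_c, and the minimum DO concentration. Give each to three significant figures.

t_c ≈ 1.09 d; D_c ≈ 8.14 mg/L; min DO ≈ 1.11 mg/L

At the critical point dD/dt = 0, so k_d L₀ e^(−k_d t) = k_r D. Substituting D(t) from the Streeter–Phelps equation and solving for t gives
t_c = ln[(k_r/k_d)(1 − D₀(k_r−k_d)/(k_d L₀))] / (k_r−k_d).
Here k_r−k_d = 1.206 d⁻¹ and 1 − D₀(k_r−k_d)/(k_d L₀) = 1 − 0.524×1.206/(0.424×49.7) = 0.9700, so
t_c = ln(3.844 × 0.9700) / 1.206 = 1.316 / 1.206 = 1.091 d.
D_c = (k_d/k_r) L₀ e^(−k_d t_c) = (0.424/1.63) × 49.7 × e^(−0.424×1.091) = 0.2601 × 49.7 × 0.6296 = 8.139 mg/L.
Minimum DO = C_s − D_c = 9.25 − 8.139 = 1.111 mg/L.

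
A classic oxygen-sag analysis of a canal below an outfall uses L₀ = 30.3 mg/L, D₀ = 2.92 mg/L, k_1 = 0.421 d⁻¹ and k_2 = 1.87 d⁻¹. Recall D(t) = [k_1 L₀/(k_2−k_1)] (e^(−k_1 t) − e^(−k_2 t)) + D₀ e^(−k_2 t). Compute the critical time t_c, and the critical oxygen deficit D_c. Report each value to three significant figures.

With k_2/k_1 = 4.442 and 1 − D₀(k_2−k_1)/(k_1 L₀) = 0.6683,
t_c = ln(4.442 × 0.6683) / (1.87 − 0.421) = ln(2.969) / 1.449 = 1.088/1.449 = 0.7509 d.
D_c = (k_1/k_2) L₀ e^(−k_1 t_c) = (0.421/1.87) × 30.3 × e^(−0.421×0.7509) = 0.2251 × 30.3 × 0.7290 = 4.973 mg/L.

t_c ≈ 0.751 d; D_c ≈ 4.97 mg/L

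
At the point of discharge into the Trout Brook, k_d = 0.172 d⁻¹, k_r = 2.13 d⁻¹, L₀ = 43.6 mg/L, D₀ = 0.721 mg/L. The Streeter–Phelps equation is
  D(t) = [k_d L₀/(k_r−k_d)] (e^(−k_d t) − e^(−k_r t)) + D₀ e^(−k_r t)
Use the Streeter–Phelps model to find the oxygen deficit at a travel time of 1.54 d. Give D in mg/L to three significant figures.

k_d L₀/(k_r−k_d) = 0.172×43.6/(2.13−0.172) = 7.499/1.958 = 3.830 mg/L.
e^(−k_d t) = e^(−0.172×1.540) = 0.7673; e^(−k_r t) = e^(−2.13×1.540) = 0.03762.
D = 3.830 × (0.7673 − 0.03762) + 0.721 × 0.03762 = 2.795 + 0.02712 = 2.822 mg/L.

D ≈ 2.82 mg/L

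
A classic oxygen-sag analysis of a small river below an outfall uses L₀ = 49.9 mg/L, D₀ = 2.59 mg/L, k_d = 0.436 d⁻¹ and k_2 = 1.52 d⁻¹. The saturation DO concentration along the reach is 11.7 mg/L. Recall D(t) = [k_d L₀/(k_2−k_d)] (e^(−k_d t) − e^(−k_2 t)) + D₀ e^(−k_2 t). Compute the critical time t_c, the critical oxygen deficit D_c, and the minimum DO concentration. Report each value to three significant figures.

t_c ≈ 1.02 d; D_c ≈ 9.16 mg/L; min DO ≈ 2.54 mg/L

At the critical point dD/dt = 0, so k_d L₀ e^(−k_d t) = k_2 D. Substituting D(t) from the Streeter–Phelps equation and solving for t gives
t_c = ln[(k_2/k_d)(1 − D₀(k_2−k_d)/(k_d L₀))] / (k_2−k_d).
Here k_2−k_d = 1.084 d⁻¹ and 1 − D₀(k_2−k_d)/(k_d L₀) = 1 − 2.59×1.084/(0.436×49.9) = 0.8710, so
t_c = ln(3.486 × 0.8710) / 1.084 = 1.111 / 1.084 = 1.025 d.
D_c = (k_d/k_2) L₀ e^(−k_d t_c) = (0.436/1.52) × 49.9 × e^(−0.436×1.025) = 0.2868 × 49.9 × 0.6397 = 9.157 mg/L.
Minimum DO = C_s − D_c = 11.7 − 9.157 = 2.543 mg/L.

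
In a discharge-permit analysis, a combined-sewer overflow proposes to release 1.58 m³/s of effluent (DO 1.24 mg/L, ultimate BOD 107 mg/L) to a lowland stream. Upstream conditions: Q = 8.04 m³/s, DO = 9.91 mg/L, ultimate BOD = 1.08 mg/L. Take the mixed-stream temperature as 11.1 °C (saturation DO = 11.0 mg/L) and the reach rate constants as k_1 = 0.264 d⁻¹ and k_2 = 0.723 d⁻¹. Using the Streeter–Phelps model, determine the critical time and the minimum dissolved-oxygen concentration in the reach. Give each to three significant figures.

t_c ≈ 1.61 d; minimum DO ≈ 6.59 mg/L

Mixed DO = (8.04×9.91 + 1.58×1.24)/(8.04+1.58) = 81.64/9.620 = 8.486 mg/L.
Mixed L₀ = (8.04×1.08 + 1.58×107)/(9.620) = 177.7/9.620 = 18.48 mg/L.
Initial deficit D₀ = C_s − DO₀ = 11.0 − 8.486 = 2.514 mg/L.
t_c = (1/0.4590) ln[(0.723/0.264)(1 − 2.514×0.4590/(0.264×18.48))] = 2.179 × ln(2.091) = 1.607 d.
D_c = (0.264/0.723) × 18.48 × e^(−0.264×1.607) = 0.3651 × 18.48 × 0.6543 = 4.414 mg/L.
Minimum DO = 11.0 − 4.414 = 6.586 mg/L.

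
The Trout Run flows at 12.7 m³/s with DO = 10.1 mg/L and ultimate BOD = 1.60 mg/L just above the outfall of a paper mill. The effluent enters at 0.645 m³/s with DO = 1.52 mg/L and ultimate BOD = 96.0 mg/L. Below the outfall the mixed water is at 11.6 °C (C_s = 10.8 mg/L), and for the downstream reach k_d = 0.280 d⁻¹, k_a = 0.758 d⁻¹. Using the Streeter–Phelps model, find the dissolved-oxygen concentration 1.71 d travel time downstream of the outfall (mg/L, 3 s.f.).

DO ≈ 9.25 mg/L

Mixed DO = (12.7×10.1 + 0.645×1.52)/(12.7+0.645) = 129.3/13.34 = 9.685 mg/L.
Mixed L₀ = (12.7×1.60 + 0.645×96.0)/(13.34) = 82.24/13.34 = 6.163 mg/L.
Initial deficit D₀ = C_s − DO₀ = 10.8 − 9.685 = 1.115 mg/L.
D(1.71) = [0.280×6.163/(0.758−0.280)](e^(−0.280×1.71) − e^(−0.758×1.71)) + 1.115 e^(−0.758×1.71)
= 3.610 × (0.6195 − 0.2736) + 1.115 × 0.2736 = 1.554 mg/L.
DO = 10.8 − 1.554 = 9.246 mg/L.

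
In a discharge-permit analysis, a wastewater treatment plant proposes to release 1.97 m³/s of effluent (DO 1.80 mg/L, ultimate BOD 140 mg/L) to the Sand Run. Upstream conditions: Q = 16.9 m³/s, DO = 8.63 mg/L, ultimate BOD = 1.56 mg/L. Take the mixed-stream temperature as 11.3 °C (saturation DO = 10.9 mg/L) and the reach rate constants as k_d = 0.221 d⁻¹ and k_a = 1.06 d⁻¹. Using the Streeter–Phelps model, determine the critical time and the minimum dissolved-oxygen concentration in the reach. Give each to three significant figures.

t_c ≈ 0.405 d; minimum DO ≈ 7.85 mg/L

Mixed DO = (16.9×8.63 + 1.97×1.80)/(16.9+1.97) = 149.4/18.87 = 7.917 mg/L.
Mixed L₀ = (16.9×1.56 + 1.97×140)/(18.87) = 302.2/18.87 = 16.01 mg/L.
Initial deficit D₀ = C_s − DO₀ = 10.9 − 7.917 = 2.983 mg/L.
t_c = (1/0.8390) ln[(1.06/0.221)(1 − 2.983×0.8390/(0.221×16.01))] = 1.192 × ln(1.404) = 0.4047 d.
D_c = (0.221/1.06) × 16.01 × e^(−0.221×0.4047) = 0.2085 × 16.01 × 0.9145 = 3.053 mg/L.
Minimum DO = 10.9 − 3.053 = 7.847 mg/L.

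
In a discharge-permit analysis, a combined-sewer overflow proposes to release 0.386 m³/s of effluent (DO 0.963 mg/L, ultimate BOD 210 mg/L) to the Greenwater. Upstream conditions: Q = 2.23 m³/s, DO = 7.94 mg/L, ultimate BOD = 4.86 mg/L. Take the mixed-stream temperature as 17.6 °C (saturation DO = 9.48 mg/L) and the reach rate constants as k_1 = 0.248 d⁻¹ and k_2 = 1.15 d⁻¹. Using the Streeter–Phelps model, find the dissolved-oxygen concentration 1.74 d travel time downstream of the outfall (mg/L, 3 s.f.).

Mixed DO = (2.23×7.94 + 0.386×0.963)/(2.23+0.386) = 18.08/2.616 = 6.911 mg/L.
Mixed L₀ = (2.23×4.86 + 0.386×210)/(2.616) = 91.90/2.616 = 35.13 mg/L.
Initial deficit D₀ = C_s − DO₀ = 9.48 − 6.911 = 2.569 mg/L.
D(1.74) = [0.248×35.13/(1.15−0.248)](e^(−0.248×1.74) − e^(−1.15×1.74)) + 2.569 e^(−1.15×1.74)
= 9.659 × (0.6495 − 0.1352) + 2.569 × 0.1352 = 5.315 mg/L.
DO = 9.48 − 5.315 = 4.165 mg/L.

DO ≈ 4.17 mg/L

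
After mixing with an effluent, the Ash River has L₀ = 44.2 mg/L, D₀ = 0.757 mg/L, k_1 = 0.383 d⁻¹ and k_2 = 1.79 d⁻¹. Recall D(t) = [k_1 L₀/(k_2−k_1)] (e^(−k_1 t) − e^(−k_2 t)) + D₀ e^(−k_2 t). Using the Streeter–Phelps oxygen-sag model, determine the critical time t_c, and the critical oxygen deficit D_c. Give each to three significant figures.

At the critical point dD/dt = 0, so k_1 L₀ e^(−k_1 t) = k_2 D. Substituting D(t) from the Streeter–Phelps equation and solving for t gives
t_c = ln[(k_2/k_1)(1 − D₀(k_2−k_1)/(k_1 L₀))] / (k_2−k_1).
Here k_2−k_1 = 1.407 d⁻¹ and 1 − D₀(k_2−k_1)/(k_1 L₀) = 1 − 0.757×1.407/(0.383×44.2) = 0.9371, so
t_c = ln(4.674 × 0.9371) / 1.407 = 1.477 / 1.407 = 1.050 d.
L(t_c) = L₀ e^(−k_1 t_c) = 44.2 × 0.6690 = 29.57 mg/L, and at the critical point k_2 D_c = k_1 L, so D_c = (0.383/1.79) × 29.57 = 6.326 mg/L.

t_c ≈ 1.05 d; D_c ≈ 6.33 mg/L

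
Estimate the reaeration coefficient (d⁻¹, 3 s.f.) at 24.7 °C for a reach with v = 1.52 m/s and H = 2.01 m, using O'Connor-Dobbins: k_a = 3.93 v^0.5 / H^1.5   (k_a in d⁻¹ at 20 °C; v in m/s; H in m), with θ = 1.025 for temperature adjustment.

k_a ≈ 1.91 d⁻¹

k_a(20) = 3.93 × 1.52^0.5 / 2.01^1.5 = 3.93 × 1.233 / 2.850 = 1.700 d⁻¹.
k_a(24.7) = 1.700 × 1.025^(24.7−20) = 1.700 × 1.123 = 1.910 d⁻¹.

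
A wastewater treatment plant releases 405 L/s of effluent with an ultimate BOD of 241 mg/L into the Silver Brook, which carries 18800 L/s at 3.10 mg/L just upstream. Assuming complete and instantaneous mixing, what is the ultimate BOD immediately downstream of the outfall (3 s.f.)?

Flow-weighted mixing: C = (Q_r C_r + Q_w C_w)/(Q_r + Q_w)
= (18800×3.10 + 405×241)/(18800 + 405) = 155900/19200 = 8.117 mg/L.

8.12 mg/L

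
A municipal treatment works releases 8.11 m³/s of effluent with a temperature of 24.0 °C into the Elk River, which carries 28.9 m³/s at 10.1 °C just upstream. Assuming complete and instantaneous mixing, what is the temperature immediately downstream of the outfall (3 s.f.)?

Flow-weighted mixing: C = (Q_r C_r + Q_w C_w)/(Q_r + Q_w)
= (28.9×10.1 + 8.11×24.0)/(28.9 + 8.11) = 486.5/37.01 = 13.15 °C.

13.1 °C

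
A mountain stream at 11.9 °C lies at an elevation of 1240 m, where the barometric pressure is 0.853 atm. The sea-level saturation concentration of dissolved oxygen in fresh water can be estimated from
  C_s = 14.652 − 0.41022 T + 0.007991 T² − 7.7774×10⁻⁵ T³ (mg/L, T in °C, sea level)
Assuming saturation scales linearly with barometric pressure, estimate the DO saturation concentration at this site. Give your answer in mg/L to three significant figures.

C_s ≈ 9.19 mg/L

At sea level: C_s = 14.652 − 0.41022×11.9 + 0.007991×11.9² − 7.7774×10⁻⁵×11.9³ = 10.77 mg/L.
Pressure correction: C_s' = 10.77 × 0.853 = 9.188 mg/L.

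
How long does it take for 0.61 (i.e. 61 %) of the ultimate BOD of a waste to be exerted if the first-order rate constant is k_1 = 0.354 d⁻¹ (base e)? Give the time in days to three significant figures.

t ≈ 2.66 d

y/L₀ = 1 − e^(−k_1 t) = 0.61 ⇒ e^(−k_1 t) = 0.390
t = −ln(0.390) / 0.354 = 0.9416 / 0.354 = 2.660 d.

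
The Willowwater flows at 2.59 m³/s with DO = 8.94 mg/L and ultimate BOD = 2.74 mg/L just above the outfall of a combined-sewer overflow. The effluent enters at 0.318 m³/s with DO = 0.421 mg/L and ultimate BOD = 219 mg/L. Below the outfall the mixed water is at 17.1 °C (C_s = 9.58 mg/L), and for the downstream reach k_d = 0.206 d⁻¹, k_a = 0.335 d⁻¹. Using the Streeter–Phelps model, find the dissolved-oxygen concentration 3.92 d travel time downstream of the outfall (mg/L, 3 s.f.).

Mixed DO = (2.59×8.94 + 0.318×0.421)/(2.59+0.318) = 23.29/2.908 = 8.008 mg/L.
Mixed L₀ = (2.59×2.74 + 0.318×219)/(2.908) = 76.74/2.908 = 26.39 mg/L.
Initial deficit D₀ = C_s − DO₀ = 9.58 − 8.008 = 1.572 mg/L.
D(3.92) = [0.206×26.39/(0.335−0.206)](e^(−0.206×3.92) − e^(−0.335×3.92)) + 1.572 e^(−0.335×3.92)
= 42.14 × (0.4460 − 0.2690) + 1.572 × 0.2690 = 7.882 mg/L.
DO = 9.58 − 7.882 = 1.698 mg/L.

DO ≈ 1.70 mg/L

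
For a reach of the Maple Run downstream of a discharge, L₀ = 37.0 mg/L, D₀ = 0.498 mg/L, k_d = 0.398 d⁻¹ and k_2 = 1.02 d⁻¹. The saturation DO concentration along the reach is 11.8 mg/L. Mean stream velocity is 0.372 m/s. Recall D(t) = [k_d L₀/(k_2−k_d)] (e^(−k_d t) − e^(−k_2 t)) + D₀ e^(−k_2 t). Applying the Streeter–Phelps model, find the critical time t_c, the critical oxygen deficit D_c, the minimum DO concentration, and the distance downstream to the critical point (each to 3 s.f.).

t_c ≈ 1.48 d; D_c ≈ 8.01 mg/L; min DO ≈ 3.79 mg/L; x_c ≈ 47.5 km

At the critical point dD/dt = 0, so k_d L₀ e^(−k_d t) = k_2 D. Substituting D(t) from the Streeter–Phelps equation and solving for t gives
t_c = ln[(k_2/k_d)(1 − D₀(k_2−k_d)/(k_d L₀))] / (k_2−k_d).
Here k_2−k_d = 0.6220 d⁻¹ and 1 − D₀(k_2−k_d)/(k_d L₀) = 1 − 0.498×0.6220/(0.398×37.0) = 0.9790, so
t_c = ln(2.563 × 0.9790) / 0.6220 = 0.9198 / 0.6220 = 1.479 d.
D_c = (k_d/k_2) L₀ e^(−k_d t_c) = (0.398/1.02) × 37.0 × e^(−0.398×1.479) = 0.3902 × 37.0 × 0.5551 = 8.014 mg/L.
Minimum DO = C_s − D_c = 11.8 − 8.014 = 3.786 mg/L.
x_c = v t_c = 0.372 m/s × 1.479 d × 86400 s/d = 47530 m ≈ 47.5 km.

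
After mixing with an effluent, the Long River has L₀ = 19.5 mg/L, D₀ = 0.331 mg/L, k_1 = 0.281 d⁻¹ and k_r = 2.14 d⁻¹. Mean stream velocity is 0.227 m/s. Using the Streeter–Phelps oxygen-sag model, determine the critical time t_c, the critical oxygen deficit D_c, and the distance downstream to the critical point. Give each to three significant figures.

With k_r/k_1 = 7.616 and 1 − D₀(k_r−k_1)/(k_1 L₀) = 0.8877,
t_c = ln(7.616 × 0.8877) / (2.14 − 0.281) = ln(6.760) / 1.859 = 1.911/1.859 = 1.028 d.
L(t_c) = L₀ e^(−k_1 t_c) = 19.5 × 0.7491 = 14.61 mg/L, and at the critical point k_r D_c = k_1 L, so D_c = (0.281/2.14) × 14.61 = 1.918 mg/L.
x_c = v t_c = 0.227 m/s × 1.028 d × 86400 s/d = 20160 m ≈ 20.2 km.

t_c ≈ 1.03 d; D_c ≈ 1.92 mg/L; x_c ≈ 20.2 km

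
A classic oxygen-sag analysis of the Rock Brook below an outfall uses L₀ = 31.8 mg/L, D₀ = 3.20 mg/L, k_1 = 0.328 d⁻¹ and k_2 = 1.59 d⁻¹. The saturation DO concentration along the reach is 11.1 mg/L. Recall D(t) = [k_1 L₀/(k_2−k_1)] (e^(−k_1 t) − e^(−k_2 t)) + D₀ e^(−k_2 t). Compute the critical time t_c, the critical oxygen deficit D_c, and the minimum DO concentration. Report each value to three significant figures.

t_c ≈ 0.863 d; D_c ≈ 4.94 mg/L; min DO ≈ 6.16 mg/L

At the critical point dD/dt = 0, so k_1 L₀ e^(−k_1 t) = k_2 D. Substituting D(t) from the Streeter–Phelps equation and solving for t gives
t_c = ln[(k_2/k_1)(1 − D₀(k_2−k_1)/(k_1 L₀))] / (k_2−k_1).
Here k_2−k_1 = 1.262 d⁻¹ and 1 − D₀(k_2−k_1)/(k_1 L₀) = 1 − 3.20×1.262/(0.328×31.8) = 0.6128, so
t_c = ln(4.848 × 0.6128) / 1.262 = 1.089 / 1.262 = 0.8628 d.
L(t_c) = L₀ e^(−k_1 t_c) = 31.8 × 0.7535 = 23.96 mg/L, and at the critical point k_2 D_c = k_1 L, so D_c = (0.328/1.59) × 23.96 = 4.943 mg/L.
Minimum DO = C_s − D_c = 11.1 − 4.943 = 6.157 mg/L.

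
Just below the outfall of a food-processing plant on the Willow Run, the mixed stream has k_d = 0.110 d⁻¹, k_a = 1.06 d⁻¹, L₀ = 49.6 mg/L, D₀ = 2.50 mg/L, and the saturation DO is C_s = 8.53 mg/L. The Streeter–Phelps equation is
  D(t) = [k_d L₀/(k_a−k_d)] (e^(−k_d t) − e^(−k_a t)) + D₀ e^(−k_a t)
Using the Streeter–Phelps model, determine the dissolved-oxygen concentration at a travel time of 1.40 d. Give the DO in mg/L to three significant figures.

k_d L₀/(k_a−k_d) = 0.110×49.6/(1.06−0.110) = 5.456/0.9500 = 5.743 mg/L.
e^(−k_d t) = e^(−0.110×1.400) = 0.8573; e^(−k_a t) = e^(−1.06×1.400) = 0.2267.
D = 5.743 × (0.8573 − 0.2267) + 2.50 × 0.2267 = 3.621 + 0.5668 = 4.188 mg/L.
DO = C_s − D = 8.53 − 4.188 = 4.342 mg/L.

DO ≈ 4.34 mg/L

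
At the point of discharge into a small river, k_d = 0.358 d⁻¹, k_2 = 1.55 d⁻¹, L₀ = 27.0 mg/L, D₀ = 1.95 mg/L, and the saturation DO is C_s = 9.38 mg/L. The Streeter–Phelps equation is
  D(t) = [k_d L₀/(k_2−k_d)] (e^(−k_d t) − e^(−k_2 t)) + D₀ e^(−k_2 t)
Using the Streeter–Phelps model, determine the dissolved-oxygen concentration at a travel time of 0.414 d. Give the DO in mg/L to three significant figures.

k_d L₀/(k_2−k_d) = 0.358×27.0/(1.55−0.358) = 9.666/1.192 = 8.109 mg/L.
e^(−k_d t) = e^(−0.358×0.4140) = 0.8622; e^(−k_2 t) = e^(−1.55×0.4140) = 0.5264.
D = 8.109 × (0.8622 − 0.5264) + 1.95 × 0.5264 = 2.723 + 1.026 = 3.750 mg/L.
DO = C_s − D = 9.38 − 3.750 = 5.630 mg/L.

DO ≈ 5.63 mg/L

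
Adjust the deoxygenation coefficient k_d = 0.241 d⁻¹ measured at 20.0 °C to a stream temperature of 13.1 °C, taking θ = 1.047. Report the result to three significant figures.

k_d ≈ 0.176 d⁻¹

k_d(T₂) = k_d(T₁) · θ^(T₂−T₁) = 0.241 × 1.047^(13.1−20.0)
= 0.241 × 1.047^-6.90 = 0.241 × 0.7284 = 0.1755 d⁻¹.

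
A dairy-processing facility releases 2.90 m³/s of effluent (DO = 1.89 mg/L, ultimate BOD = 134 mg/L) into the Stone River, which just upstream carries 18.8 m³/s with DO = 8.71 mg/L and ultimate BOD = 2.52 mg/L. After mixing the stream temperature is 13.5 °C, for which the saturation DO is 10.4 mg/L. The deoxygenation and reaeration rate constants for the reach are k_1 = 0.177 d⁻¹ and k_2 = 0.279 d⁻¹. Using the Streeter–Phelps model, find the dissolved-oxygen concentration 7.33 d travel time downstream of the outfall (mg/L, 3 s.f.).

Mixed DO = (18.8×8.71 + 2.90×1.89)/(18.8+2.90) = 169.2/21.70 = 7.799 mg/L.
Mixed L₀ = (18.8×2.52 + 2.90×134)/(21.70) = 436.0/21.70 = 20.09 mg/L.
Initial deficit D₀ = C_s − DO₀ = 10.4 − 7.799 = 2.601 mg/L.
D(7.33) = [0.177×20.09/(0.279−0.177)](e^(−0.177×7.33) − e^(−0.279×7.33)) + 2.601 e^(−0.279×7.33)
= 34.86 × (0.2732 − 0.1294) + 2.601 × 0.1294 = 5.352 mg/L.
DO = 10.4 − 5.352 = 5.048 mg/L.

DO ≈ 5.05 mg/L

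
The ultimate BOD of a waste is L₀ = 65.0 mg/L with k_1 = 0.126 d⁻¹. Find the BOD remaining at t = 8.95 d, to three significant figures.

L ≈ 21.0 mg/L

L_t = L₀ e^(−k_1 t) = 65.0 × e^(−0.126×8.95) = 65.0 × 0.3238 = 21.05 mg/L.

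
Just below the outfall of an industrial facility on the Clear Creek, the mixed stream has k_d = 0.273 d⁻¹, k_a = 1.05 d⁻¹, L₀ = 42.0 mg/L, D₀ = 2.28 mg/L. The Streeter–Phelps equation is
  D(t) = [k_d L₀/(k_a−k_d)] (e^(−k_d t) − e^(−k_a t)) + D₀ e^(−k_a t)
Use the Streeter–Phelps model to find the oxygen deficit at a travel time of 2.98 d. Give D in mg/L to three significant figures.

k_d L₀/(k_a−k_d) = 0.273×42.0/(1.05−0.273) = 11.47/0.7770 = 14.76 mg/L.
e^(−k_d t) = e^(−0.273×2.980) = 0.4433; e^(−k_a t) = e^(−1.05×2.980) = 0.04376.
D = 14.76 × (0.4433 − 0.04376) + 2.28 × 0.04376 = 5.896 + 0.09978 = 5.995 mg/L.

D ≈ 6.00 mg/L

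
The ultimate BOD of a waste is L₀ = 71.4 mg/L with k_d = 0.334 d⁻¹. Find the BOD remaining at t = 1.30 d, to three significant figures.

L_t = L₀ e^(−k_d t) = 71.4 × e^(−0.334×1.30) = 71.4 × 0.6478 = 46.25 mg/L.

L ≈ 46.3 mg/L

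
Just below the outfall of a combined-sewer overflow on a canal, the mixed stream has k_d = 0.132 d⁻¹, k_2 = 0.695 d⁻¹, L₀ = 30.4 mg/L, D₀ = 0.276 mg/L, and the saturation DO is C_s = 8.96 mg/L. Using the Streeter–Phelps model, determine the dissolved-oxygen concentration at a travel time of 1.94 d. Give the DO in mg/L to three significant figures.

DO ≈ 5.22 mg/L

k_d L₀/(k_2−k_d) = 0.132×30.4/(0.695−0.132) = 4.013/0.5630 = 7.128 mg/L.
e^(−k_d t) = e^(−0.132×1.940) = 0.7741; e^(−k_2 t) = e^(−0.695×1.940) = 0.2597.
D = 7.128 × (0.7741 − 0.2597) + 0.276 × 0.2597 = 3.666 + 0.07167 = 3.738 mg/L.
DO = C_s − D = 8.96 − 3.738 = 5.222 mg/L.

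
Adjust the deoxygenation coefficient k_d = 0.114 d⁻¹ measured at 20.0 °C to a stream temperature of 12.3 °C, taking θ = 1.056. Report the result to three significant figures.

k_d(T₂) = k_d(T₁) · θ^(T₂−T₁) = 0.114 × 1.056^(12.3−20.0)
= 0.114 × 1.056^-7.70 = 0.114 × 0.6573 = 0.07494 d⁻¹.

k_d ≈ 0.0749 d⁻¹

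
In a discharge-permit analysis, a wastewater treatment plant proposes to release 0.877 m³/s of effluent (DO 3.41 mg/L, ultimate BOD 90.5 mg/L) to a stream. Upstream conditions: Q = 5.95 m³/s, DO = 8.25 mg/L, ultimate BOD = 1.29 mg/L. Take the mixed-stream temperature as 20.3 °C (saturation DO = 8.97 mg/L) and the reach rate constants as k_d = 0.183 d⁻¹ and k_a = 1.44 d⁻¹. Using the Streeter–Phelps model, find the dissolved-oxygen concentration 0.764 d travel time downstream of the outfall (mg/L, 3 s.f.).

DO ≈ 7.53 mg/L

Mixed DO = (5.95×8.25 + 0.877×3.41)/(5.95+0.877) = 52.08/6.827 = 7.628 mg/L.
Mixed L₀ = (5.95×1.29 + 0.877×90.5)/(6.827) = 87.04/6.827 = 12.75 mg/L.
Initial deficit D₀ = C_s − DO₀ = 8.97 − 7.628 = 1.342 mg/L.
D(0.764) = [0.183×12.75/(1.44−0.183)](e^(−0.183×0.764) − e^(−1.44×0.764)) + 1.342 e^(−1.44×0.764)
= 1.856 × (0.8695 − 0.3328) + 1.342 × 0.3328 = 1.443 mg/L.
DO = 8.97 − 1.443 = 7.527 mg/L.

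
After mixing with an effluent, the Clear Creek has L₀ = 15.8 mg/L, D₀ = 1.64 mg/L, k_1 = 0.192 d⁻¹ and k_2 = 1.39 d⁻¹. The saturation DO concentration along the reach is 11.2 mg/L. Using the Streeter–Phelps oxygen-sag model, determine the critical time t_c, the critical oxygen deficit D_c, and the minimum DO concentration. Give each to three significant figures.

t_c ≈ 0.782 d; D_c ≈ 1.88 mg/L; min DO ≈ 9.32 mg/L

With k_2/k_1 = 7.240 and 1 − D₀(k_2−k_1)/(k_1 L₀) = 0.3523,
t_c = ln(7.240 × 0.3523) / (1.39 − 0.192) = ln(2.551) / 1.198 = 0.9364/1.198 = 0.7817 d.
L(t_c) = L₀ e^(−k_1 t_c) = 15.8 × 0.8606 = 13.60 mg/L, and at the critical point k_2 D_c = k_1 L, so D_c = (0.192/1.39) × 13.60 = 1.878 mg/L.
Minimum DO = C_s − D_c = 11.2 − 1.878 = 9.322 mg/L.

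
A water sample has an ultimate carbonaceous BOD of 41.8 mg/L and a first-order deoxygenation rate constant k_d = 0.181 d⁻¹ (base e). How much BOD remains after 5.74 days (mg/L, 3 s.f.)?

L ≈ 14.8 mg/L

L_t = L₀ e^(−k_d t) = 41.8 × e^(−0.181×5.74) = 41.8 × 0.3538 = 14.79 mg/L.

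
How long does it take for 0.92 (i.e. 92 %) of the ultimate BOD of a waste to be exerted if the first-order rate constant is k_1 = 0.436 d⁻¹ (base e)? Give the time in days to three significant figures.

y/L₀ = 1 − e^(−k_1 t) = 0.92 ⇒ e^(−k_1 t) = 0.0800
t = −ln(0.0800) / 0.436 = 2.526 / 0.436 = 5.793 d.

t ≈ 5.79 d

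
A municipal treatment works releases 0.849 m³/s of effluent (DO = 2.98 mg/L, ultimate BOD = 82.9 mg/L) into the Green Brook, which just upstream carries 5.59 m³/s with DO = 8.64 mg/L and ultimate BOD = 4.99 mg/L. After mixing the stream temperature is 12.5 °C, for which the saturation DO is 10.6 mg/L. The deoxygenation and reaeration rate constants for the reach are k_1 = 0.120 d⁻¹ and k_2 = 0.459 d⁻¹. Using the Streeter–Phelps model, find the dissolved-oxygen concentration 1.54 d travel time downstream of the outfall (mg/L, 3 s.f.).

Mixed DO = (5.59×8.64 + 0.849×2.98)/(5.59+0.849) = 50.83/6.439 = 7.894 mg/L.
Mixed L₀ = (5.59×4.99 + 0.849×82.9)/(6.439) = 98.28/6.439 = 15.26 mg/L.
Initial deficit D₀ = C_s − DO₀ = 10.6 − 7.894 = 2.706 mg/L.
D(1.54) = [0.120×15.26/(0.459−0.120)](e^(−0.120×1.54) − e^(−0.459×1.54)) + 2.706 e^(−0.459×1.54)
= 5.403 × (0.8313 − 0.4932) + 2.706 × 0.4932 = 3.161 mg/L.
DO = 10.6 − 3.161 = 7.439 mg/L.

DO ≈ 7.44 mg/L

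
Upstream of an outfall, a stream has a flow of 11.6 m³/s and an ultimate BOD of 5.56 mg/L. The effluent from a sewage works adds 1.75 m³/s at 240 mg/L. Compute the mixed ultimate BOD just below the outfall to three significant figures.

36.3 mg/L

Flow-weighted mixing: C = (Q_r C_r + Q_w C_w)/(Q_r + Q_w)
= (11.6×5.56 + 1.75×240)/(11.6 + 1.75) = 484.5/13.35 = 36.29 mg/L.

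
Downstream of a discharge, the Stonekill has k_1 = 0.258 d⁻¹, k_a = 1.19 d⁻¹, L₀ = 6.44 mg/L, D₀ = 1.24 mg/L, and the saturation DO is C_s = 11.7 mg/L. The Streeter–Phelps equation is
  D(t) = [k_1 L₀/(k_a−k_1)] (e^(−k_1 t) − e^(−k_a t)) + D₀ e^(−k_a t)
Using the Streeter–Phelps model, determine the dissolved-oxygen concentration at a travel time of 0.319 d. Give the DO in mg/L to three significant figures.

DO ≈ 10.4 mg/L

k_1 L₀/(k_a−k_1) = 0.258×6.44/(1.19−0.258) = 1.662/0.9320 = 1.783 mg/L.
e^(−k_1 t) = e^(−0.258×0.3190) = 0.9210; e^(−k_a t) = e^(−1.19×0.3190) = 0.6841.
D = 1.783 × (0.9210 − 0.6841) + 1.24 × 0.6841 = 0.4223 + 0.8483 = 1.271 mg/L.
DO = C_s − D = 11.7 − 1.271 = 10.43 mg/L.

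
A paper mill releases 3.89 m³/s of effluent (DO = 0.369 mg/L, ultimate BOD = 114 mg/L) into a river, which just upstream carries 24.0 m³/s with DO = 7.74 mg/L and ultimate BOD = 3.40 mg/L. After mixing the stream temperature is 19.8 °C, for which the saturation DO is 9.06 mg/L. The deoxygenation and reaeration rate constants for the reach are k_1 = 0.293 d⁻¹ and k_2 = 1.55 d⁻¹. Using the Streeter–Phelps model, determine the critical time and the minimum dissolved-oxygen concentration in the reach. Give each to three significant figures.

Mixed DO = (24.0×7.74 + 3.89×0.369)/(24.0+3.89) = 187.2/27.89 = 6.712 mg/L.
Mixed L₀ = (24.0×3.40 + 3.89×114)/(27.89) = 525.1/27.89 = 18.83 mg/L.
Initial deficit D₀ = C_s − DO₀ = 9.06 − 6.712 = 2.348 mg/L.
t_c = (1/1.257) ln[(1.55/0.293)(1 − 2.348×1.257/(0.293×18.83))] = 0.7955 × ln(2.459) = 0.7159 d.
D_c = (0.293/1.55) × 18.83 × e^(−0.293×0.7159) = 0.1890 × 18.83 × 0.8108 = 2.885 mg/L.
Minimum DO = 9.06 − 2.885 = 6.175 mg/L.

t_c ≈ 0.716 d; minimum DO ≈ 6.17 mg/L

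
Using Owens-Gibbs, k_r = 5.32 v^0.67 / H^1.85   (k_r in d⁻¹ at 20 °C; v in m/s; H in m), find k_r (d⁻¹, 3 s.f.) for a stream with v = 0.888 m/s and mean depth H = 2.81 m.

k_r ≈ 0.727 d⁻¹

k_r = 5.32 × 0.888^0.67 / 2.81^1.85 = 5.32 × 0.9235 / 6.762 = 0.7265 d⁻¹.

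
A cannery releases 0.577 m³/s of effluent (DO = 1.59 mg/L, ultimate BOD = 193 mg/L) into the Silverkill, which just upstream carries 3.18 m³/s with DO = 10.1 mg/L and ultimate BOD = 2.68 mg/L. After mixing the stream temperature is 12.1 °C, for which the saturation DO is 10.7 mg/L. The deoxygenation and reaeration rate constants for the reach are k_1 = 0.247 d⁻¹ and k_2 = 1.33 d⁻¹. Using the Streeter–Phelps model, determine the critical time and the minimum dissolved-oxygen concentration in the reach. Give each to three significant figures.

Mixed DO = (3.18×10.1 + 0.577×1.59)/(3.18+0.577) = 33.04/3.757 = 8.793 mg/L.
Mixed L₀ = (3.18×2.68 + 0.577×193)/(3.757) = 119.9/3.757 = 31.91 mg/L.
Initial deficit D₀ = C_s − DO₀ = 10.7 − 8.793 = 1.907 mg/L.
t_c = (1/1.083) ln[(1.33/0.247)(1 − 1.907×1.083/(0.247×31.91))] = 0.9234 × ln(3.974) = 1.274 d.
D_c = (0.247/1.33) × 31.91 × e^(−0.247×1.274) = 0.1857 × 31.91 × 0.7300 = 4.326 mg/L.
Minimum DO = 10.7 − 4.326 = 6.374 mg/L.

t_c ≈ 1.27 d; minimum DO ≈ 6.37 mg/L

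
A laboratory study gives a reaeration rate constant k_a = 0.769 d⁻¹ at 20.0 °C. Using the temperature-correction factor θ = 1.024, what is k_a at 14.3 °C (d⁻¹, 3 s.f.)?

k_a ≈ 0.672 d⁻¹

k_a(T₂) = k_a(T₁) · θ^(T₂−T₁) = 0.769 × 1.024^(14.3−20.0)
= 0.769 × 1.024^-5.70 = 0.769 × 0.8736 = 0.6718 d⁻¹.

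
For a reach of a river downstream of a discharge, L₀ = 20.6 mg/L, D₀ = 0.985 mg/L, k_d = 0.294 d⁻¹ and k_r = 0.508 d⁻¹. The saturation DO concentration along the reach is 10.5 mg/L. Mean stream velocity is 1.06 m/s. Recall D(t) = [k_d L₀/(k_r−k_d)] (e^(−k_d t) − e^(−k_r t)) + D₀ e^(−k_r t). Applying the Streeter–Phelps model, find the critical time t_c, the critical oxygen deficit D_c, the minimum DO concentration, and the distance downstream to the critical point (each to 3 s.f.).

t_c ≈ 2.39 d; D_c ≈ 5.90 mg/L; min DO ≈ 4.60 mg/L; x_c ≈ 219 km

With k_r/k_d = 1.728 and 1 − D₀(k_r−k_d)/(k_d L₀) = 0.9652,
t_c = ln(1.728 × 0.9652) / (0.508 − 0.294) = ln(1.668) / 0.2140 = 0.5115/0.2140 = 2.390 d.
L(t_c) = L₀ e^(−k_d t_c) = 20.6 × 0.4953 = 10.20 mg/L, and at the critical point k_r D_c = k_d L, so D_c = (0.294/0.508) × 10.20 = 5.904 mg/L.
Minimum DO = C_s − D_c = 10.5 − 5.904 = 4.596 mg/L.
x_c = v t_c = 1.06 m/s × 2.390 d × 86400 s/d = 218900 m ≈ 219 km.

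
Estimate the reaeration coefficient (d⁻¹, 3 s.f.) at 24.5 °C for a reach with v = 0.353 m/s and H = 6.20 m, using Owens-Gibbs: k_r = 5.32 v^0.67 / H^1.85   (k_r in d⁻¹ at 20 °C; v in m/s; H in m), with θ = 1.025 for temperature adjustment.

k_r(20) = 5.32 × 0.353^0.67 / 6.20^1.85 = 5.32 × 0.4977 / 29.24 = 0.09057 d⁻¹.
k_r(24.5) = 0.09057 × 1.025^(24.5−20) = 0.09057 × 1.118 = 0.1012 d⁻¹.

k_r ≈ 0.101 d⁻¹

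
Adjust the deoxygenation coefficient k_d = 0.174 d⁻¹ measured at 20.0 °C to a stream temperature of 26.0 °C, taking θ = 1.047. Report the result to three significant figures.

k_d ≈ 0.229 d⁻¹

k_d(T₂) = k_d(T₁) · θ^(T₂−T₁) = 0.174 × 1.047^(26.0−20.0)
= 0.174 × 1.047^6.00 = 0.174 × 1.317 = 0.2292 d⁻¹.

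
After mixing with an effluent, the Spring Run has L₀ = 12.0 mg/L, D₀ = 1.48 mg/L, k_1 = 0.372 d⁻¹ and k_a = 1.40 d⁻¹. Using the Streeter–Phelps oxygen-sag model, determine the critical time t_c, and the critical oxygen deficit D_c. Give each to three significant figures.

t_c ≈ 0.884 d; D_c ≈ 2.30 mg/L

t_c = [1/(k_a−k_1)] ln[(k_a/k_1)(1 − D₀(k_a−k_1)/(k_1 L₀))]
= [1/(1.40−0.372)] ln[(1.40/0.372)(1 − 1.48×1.028/(0.372×12.0))]
= (1/1.028) ln[3.763 × 0.6592] = 0.9728 × ln(2.481) = 0.9728 × 0.9086 = 0.8838 d.
D_c = (k_1/k_a) L₀ e^(−k_1 t_c) = (0.372/1.40) × 12.0 × e^(−0.372×0.8838) = 0.2657 × 12.0 × 0.7198 = 2.295 mg/L.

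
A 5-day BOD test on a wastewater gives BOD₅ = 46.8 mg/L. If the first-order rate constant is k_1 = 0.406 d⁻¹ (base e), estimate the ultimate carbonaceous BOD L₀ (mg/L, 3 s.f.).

BOD₅ = L₀(1 − e^(−5k_1)) ⇒ L₀ = BOD₅ / (1 − e^(−5×0.406))
= 46.8 / (1 − 0.1313) = 46.8 / 0.8687 = 53.88 mg/L.

L₀ ≈ 53.9 mg/L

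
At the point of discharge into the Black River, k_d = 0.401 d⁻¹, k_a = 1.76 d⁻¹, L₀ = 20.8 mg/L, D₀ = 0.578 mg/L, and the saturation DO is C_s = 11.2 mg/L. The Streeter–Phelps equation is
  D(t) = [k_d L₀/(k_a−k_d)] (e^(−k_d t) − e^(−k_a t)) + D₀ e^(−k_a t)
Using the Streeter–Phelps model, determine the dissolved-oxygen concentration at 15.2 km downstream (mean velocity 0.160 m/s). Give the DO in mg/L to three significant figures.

Travel time t = x/v = 15.2 km / (0.160 m/s) = 15200 m / 0.160 m/s = 95000 s = 1.100 d.
k_d L₀/(k_a−k_d) = 0.401×20.8/(1.76−0.401) = 8.341/1.359 = 6.137 mg/L.
e^(−k_d t) = e^(−0.401×1.100) = 0.6434; e^(−k_a t) = e^(−1.76×1.100) = 0.1444.
D = 6.137 × (0.6434 − 0.1444) + 0.578 × 0.1444 = 3.063 + 0.08346 = 3.146 mg/L.
DO = C_s − D = 11.2 − 3.146 = 8.054 mg/L.

DO ≈ 8.05 mg/L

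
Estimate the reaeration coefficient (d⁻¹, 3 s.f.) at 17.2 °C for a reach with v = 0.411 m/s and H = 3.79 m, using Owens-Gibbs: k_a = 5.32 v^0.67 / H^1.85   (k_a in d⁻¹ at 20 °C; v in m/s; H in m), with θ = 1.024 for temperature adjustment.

k_a ≈ 0.233 d⁻¹

k_a(20) = 5.32 × 0.411^0.67 / 3.79^1.85 = 5.32 × 0.5512 / 11.76 = 0.2493 d⁻¹.
k_a(17.2) = 0.2493 × 1.024^(17.2−20) = 0.2493 × 0.9358 = 0.2333 d⁻¹.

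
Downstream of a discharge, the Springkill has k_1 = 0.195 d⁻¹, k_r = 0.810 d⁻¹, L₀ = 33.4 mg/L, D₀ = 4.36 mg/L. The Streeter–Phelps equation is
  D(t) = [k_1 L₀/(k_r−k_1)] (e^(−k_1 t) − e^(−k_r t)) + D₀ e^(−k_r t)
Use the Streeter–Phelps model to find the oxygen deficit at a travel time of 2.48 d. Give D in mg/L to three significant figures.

k_1 L₀/(k_r−k_1) = 0.195×33.4/(0.810−0.195) = 6.513/0.6150 = 10.59 mg/L.
e^(−k_1 t) = e^(−0.195×2.480) = 0.6166; e^(−k_r t) = e^(−0.810×2.480) = 0.1341.
D = 10.59 × (0.6166 − 0.1341) + 4.36 × 0.1341 = 5.109 + 0.5849 = 5.694 mg/L.

D ≈ 5.69 mg/L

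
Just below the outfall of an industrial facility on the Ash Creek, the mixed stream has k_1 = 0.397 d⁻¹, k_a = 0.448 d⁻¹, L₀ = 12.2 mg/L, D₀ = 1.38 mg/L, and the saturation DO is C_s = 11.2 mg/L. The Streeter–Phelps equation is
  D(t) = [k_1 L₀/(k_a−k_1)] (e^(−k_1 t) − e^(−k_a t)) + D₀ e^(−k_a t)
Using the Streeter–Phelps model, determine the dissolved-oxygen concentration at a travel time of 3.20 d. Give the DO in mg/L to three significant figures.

k_1 L₀/(k_a−k_1) = 0.397×12.2/(0.448−0.397) = 4.843/0.05100 = 94.97 mg/L.
e^(−k_1 t) = e^(−0.397×3.200) = 0.2807; e^(−k_a t) = e^(−0.448×3.200) = 0.2384.
D = 94.97 × (0.2807 − 0.2384) + 1.38 × 0.2384 = 4.014 + 0.3291 = 4.343 mg/L.
DO = C_s − D = 11.2 − 4.343 = 6.857 mg/L.

DO ≈ 6.86 mg/L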